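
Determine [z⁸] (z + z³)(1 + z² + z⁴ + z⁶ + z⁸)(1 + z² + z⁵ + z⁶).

(z + z³) has coefficients 0,1,0,1 for degrees 0…3.
(1 + z² + z⁴ + z⁶ + z⁸) has coefficients 1,0,1,0,1,0,1,0,1 for degrees 0…8.
Finally multiplying by (1 + z² + z⁵ + z⁶), the product of all factors after the first has coefficients 1,0,2,0,2,1,3,1,3 for degrees 0…8.
[z⁸] = 1·1 + 1·1 = 2.

2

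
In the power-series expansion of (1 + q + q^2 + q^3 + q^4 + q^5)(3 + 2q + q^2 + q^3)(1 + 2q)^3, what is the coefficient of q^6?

186

(1 + q + q^2 + q^3 + q^4 + q^5) has coefficients 1,1,1,1,1,1 for degrees 0…5.
(3 + 2q + q^2 + q^3) has coefficients 3,2,1,1,0,0,0 for degrees 0…6.
Finally multiplying by (1 + 2q)^3, the product of all factors after the first has coefficients 3,20,49,55,34,20,8 for degrees 0…6.
[q^6] = 1·8 + 1·20 + 1·34 + 1·55 + 1·49 + 1·20 = 186.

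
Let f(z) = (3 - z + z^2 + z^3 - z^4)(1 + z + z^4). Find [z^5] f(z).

(3 - z + z^2 + z^3 - z^4) has coefficients 3,-1,1,1,-1 for degrees 0…4.
(1 + z + z^4) has coefficients 1,1,0,0,1,0 for degrees 0…5.
[z^5] = 3·0 − 1·1 + 1·0 + 1·0 − 1·1 = -2.

-2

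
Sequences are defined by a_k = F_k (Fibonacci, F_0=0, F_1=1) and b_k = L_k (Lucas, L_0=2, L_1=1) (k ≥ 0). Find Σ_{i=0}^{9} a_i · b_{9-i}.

340

Write out a_i and b_{9-i} for i = 0,…,9 and sum the products.
Σ = 0·76 + 1·47 + 1·29 + 2·18 + 3·11 + 5·7 + 8·4 + 13·3 + 21·1 + 34·2 = 340.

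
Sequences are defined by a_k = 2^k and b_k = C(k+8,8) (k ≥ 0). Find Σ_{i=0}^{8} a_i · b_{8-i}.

This is [x^8] in the product of the two ordinary generating functions.
Σ = 1·12870 + 2·6435 + 4·3003 + 8·1287 + 16·495 + 32·165 + 64·45 + 128·9 + 256·1 = 65536.

65536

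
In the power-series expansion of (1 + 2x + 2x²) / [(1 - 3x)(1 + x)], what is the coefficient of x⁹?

27884

The denominator gives the recurrence a_n = 2a_(n−1) + 3a_(n−2) for n ≥ 3; the numerator fixes a_0 = 1, a_1 = 4, a_2 = 13.
Iterating: 1, 4, 13, 38, 115, 344, 1033, 3098, 9295, 27884, so a_9 = 27884.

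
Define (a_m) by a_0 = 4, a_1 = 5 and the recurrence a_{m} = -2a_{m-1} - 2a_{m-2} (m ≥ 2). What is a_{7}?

-104

The ordinary generating function has denominator 1 + 2q + 2q^2.
Iterating the recurrence: a_0,…,a_{7} = 4, 5, -18, 26, -16, -20, 72, -104.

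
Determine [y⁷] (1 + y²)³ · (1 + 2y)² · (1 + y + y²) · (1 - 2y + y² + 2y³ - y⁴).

33

(1 + y²)³ has coefficients 1,0,3,0,3,0,1 for degrees 0…6.
(1 + 2y)² has coefficients 1,4,4,0,0,0,0,0 for degrees 0…7.
Multiplying by (1 + y + y²) gives running coefficients 1,5,9,8,4,0,0,0 for degrees 0…7.
Finally multiplying by (1 - 2y + y² + 2y³ - y⁴), the product of all factors after the first has coefficients 1,3,0,-3,6,13,11,0 for degrees 0…7.
[y⁷] = 1·0 + 3·13 + 3·(-3) + 1·3 = 33.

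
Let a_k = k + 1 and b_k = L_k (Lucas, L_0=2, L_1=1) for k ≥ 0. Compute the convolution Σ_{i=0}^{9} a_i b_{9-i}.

507

Write out a_i and b_{9-i} for i = 0,…,9 and sum the products.
Σ = 1·76 + 2·47 + 3·29 + 4·18 + 5·11 + 6·7 + 7·4 + 8·3 + 9·1 + 10·2 = 507.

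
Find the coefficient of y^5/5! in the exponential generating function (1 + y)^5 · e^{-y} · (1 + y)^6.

The EGF product rule gives c_5 = Σ_{k_1+k_2+k_3=5} C(5; k_1,k_2,k_3) · ∏ g_i(k_i), where (1+y)^5 gives the falling factorial (5)_k; e^{-y} gives (-1)^k; (1+y)^6 gives the falling factorial (6)_k.
g_1(k) for k = 0…5: 1, 5, 20, 60, 120, 120.
g_2(k) for k = 0…5: 1, -1, 1, -1, 1, -1.
g_3(k) for k = 0…5: 1, 6, 30, 120, 360, 720.
First combine the last two factors: h(k) = Σ_j C(k,j)·g_2(j)·g_3(k−j) for k = 0…5: 1, 5, 19, 47, 37, -151.
c_5 = Σ_k C(5,k)·g_1(k)·h(5−k) = 1·1·(-151) + 5·5·37 + 10·20·47 + 10·60·19 + 5·120·5 + 1·120·1 = −151 + 925 + 9400 + 11400 + 3000 + 120 = 24694.

24694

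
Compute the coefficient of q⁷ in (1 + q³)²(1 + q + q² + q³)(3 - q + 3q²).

6

(1 + q³)² has coefficients 1,0,0,2,0,0,1 for degrees 0…6.
(1 + q + q² + q³) has coefficients 1,1,1,1,0,0,0,0 for degrees 0…7.
Finally multiplying by (3 - q + 3q²), the product of all factors after the first has coefficients 3,2,5,5,2,3,0,0 for degrees 0…7.
[q⁷] = 1·0 + 2·2 + 1·2 = 6.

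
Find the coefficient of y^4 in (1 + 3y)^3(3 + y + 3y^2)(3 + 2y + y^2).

687

(1 + 3y)^3 has coefficients 1,9,27,27 for degrees 0…3.
(3 + y + 3y^2) has coefficients 3,1,3,0,0 for degrees 0…4.
Finally multiplying by (3 + 2y + y^2), the product of all factors after the first has coefficients 9,9,14,7,3 for degrees 0…4.
[y^4] = 1·3 + 9·7 + 27·14 + 27·9 = 687.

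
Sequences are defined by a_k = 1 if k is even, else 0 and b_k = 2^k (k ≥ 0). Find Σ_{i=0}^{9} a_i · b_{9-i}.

Write out a_i and b_{9-i} for i = 0,…,9 and sum the products.
Σ = 1·512 + 0·256 + 1·128 + 0·64 + 1·32 + 0·16 + 1·8 + 0·4 + 1·2 + 0·1 = 682.

682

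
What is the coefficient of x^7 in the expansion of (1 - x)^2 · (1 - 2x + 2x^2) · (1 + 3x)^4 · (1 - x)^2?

-192

(1 - x)^2 has coefficients 1,-2,1 for degrees 0…2.
(1 - 2x + 2x^2) has coefficients 1,-2,2,0,0,0,0,0 for degrees 0…7.
Multiplying by (1 + 3x)^4 gives running coefficients 1,10,32,24,-27,54,162,0 for degrees 0…7.
Finally multiplying by (1 - x)^2, the product of all factors after the first has coefficients 1,8,13,-30,-43,132,27,-270 for degrees 0…7.
[x^7] = 1·(-270) − 2·27 + 1·132 = -192.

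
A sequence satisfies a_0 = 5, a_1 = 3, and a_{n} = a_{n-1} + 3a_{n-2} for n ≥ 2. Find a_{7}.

891

The ordinary generating function has denominator 1 - t - 3t^2.
Iterating the recurrence: a_0,…,a_{7} = 5, 3, 18, 27, 81, 162, 405, 891.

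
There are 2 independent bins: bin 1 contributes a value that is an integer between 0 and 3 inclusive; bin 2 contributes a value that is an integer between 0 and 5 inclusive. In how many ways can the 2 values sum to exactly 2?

The generating function for the choices is (1 + q + q² + q³)·(1 + q + q² + q³ + q⁴ + q⁵); the count is [q²].
(1 + q + q² + q³) has coefficients 1,1,1 for degrees 0…2.
(1 + q + q² + q³ + q⁴ + q⁵) has coefficients 1,1,1 for degrees 0…2.
[q²] = 1·1 + 1·1 + 1·1 = 3.

3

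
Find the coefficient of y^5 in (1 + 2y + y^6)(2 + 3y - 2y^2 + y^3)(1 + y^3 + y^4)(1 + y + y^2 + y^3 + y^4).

(1 + 2y + y^6) has coefficients 1,2,0,0,0,0 for degrees 0…5.
(2 + 3y - 2y^2 + y^3) has coefficients 2,3,-2,1,0,0 for degrees 0…5.
Multiplying by (1 + y^3 + y^4) gives running coefficients 2,3,-2,3,5,1 for degrees 0…5.
Finally multiplying by (1 + y + y^2 + y^3 + y^4), the product of all factors after the first has coefficients 2,5,3,6,11,10 for degrees 0…5.
[y^5] = 1·10 + 2·11 = 32.

32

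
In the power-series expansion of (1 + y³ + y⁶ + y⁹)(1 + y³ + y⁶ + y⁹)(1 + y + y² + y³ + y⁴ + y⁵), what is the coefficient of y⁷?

(1 + y³ + y⁶ + y⁹) has coefficients 1,0,0,1,0,0,1,0 for degrees 0…7.
(1 + y³ + y⁶ + y⁹) has coefficients 1,0,0,1,0,0,1,0 for degrees 0…7.
Finally multiplying by (1 + y + y² + y³ + y⁴ + y⁵), the product of all factors after the first has coefficients 1,1,1,2,2,2,2,2 for degrees 0…7.
[y⁷] = 1·2 + 1·2 + 1·1 = 5.

5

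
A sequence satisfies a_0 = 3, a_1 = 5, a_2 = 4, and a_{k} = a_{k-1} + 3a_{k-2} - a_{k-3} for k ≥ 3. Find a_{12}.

13499

The ordinary generating function has denominator 1 - x - 3x^2 + x^3.
Iterating the recurrence: a_0,…,a_{12} = 3, 5, 4, 16, 23, 67, 120, 298, 591, 1365, 2840, 6344, 13499.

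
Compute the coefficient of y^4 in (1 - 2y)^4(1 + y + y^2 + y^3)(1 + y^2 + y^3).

(1 - 2y)^4 has coefficients 1,-8,24,-32,16 for degrees 0…4.
(1 + y + y^2 + y^3) has coefficients 1,1,1,1,0 for degrees 0…4.
Finally multiplying by (1 + y^2 + y^3), the product of all factors after the first has coefficients 1,1,2,3,2 for degrees 0…4.
[y^4] = 1·2 − 8·3 + 24·2 − 32·1 + 16·1 = 10.

10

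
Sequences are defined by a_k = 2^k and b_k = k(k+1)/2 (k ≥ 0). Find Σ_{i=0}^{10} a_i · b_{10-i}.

4017

Write out a_i and b_{10-i} for i = 0,…,10 and sum the products.
Σ = 1·55 + 2·45 + 4·36 + 8·28 + 16·21 + 32·15 + 64·10 + 128·6 + 256·3 + 512·1 + 1024·0 = 4017.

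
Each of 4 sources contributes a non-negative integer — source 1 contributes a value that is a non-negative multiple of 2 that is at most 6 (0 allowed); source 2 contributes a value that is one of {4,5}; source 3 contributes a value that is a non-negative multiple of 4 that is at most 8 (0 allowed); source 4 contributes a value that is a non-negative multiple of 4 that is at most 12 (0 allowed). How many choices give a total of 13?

5

The generating function for the choices is (1 + z² + z⁴ + z⁶)·(z⁴ + z⁵)·(1 + z⁴ + z⁸)·(1 + z⁴ + z⁸ + z¹²); the count is [z¹³].
(1 + z² + z⁴ + z⁶) has coefficients 1,0,1,0,1,0,1 for degrees 0…6.
(z⁴ + z⁵) has coefficients 0,0,0,0,1,1,0,0,0,0,0,0,0,0 for degrees 0…13.
Multiplying by (1 + z⁴ + z⁸) gives running coefficients 0,0,0,0,1,1,0,0,1,1,0,0,1,1 for degrees 0…13.
Finally multiplying by (1 + z⁴ + z⁸ + z¹²), the product of all factors after the first has coefficients 0,0,0,0,1,1,0,0,2,2,0,0,3,3 for degrees 0…13.
[z¹³] = 1·3 + 1·0 + 1·2 + 1·0 = 5.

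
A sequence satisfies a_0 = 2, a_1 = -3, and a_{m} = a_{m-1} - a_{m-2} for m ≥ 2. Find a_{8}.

The ordinary generating function has denominator 1 - q + q^2.
Iterating the recurrence: a_0,…,a_{8} = 2, -3, -5, -2, 3, 5, 2, -3, -5.

-5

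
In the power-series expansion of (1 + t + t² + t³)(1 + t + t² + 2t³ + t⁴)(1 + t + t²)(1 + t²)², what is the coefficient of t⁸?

(1 + t + t² + t³) has coefficients 1,1,1,1 for degrees 0…3.
(1 + t + t² + 2t³ + t⁴) has coefficients 1,1,1,2,1,0,0,0,0 for degrees 0…8.
Multiplying by (1 + t + t²) gives running coefficients 1,2,3,4,4,3,1,0,0 for degrees 0…8.
Finally multiplying by (1 + t²)², the product of all factors after the first has coefficients 1,2,5,8,11,13,12,10,6 for degrees 0…8.
[t⁸] = 1·6 + 1·10 + 1·12 + 1·13 = 41.

41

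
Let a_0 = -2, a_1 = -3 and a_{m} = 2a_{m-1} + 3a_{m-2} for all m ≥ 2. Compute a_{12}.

The ordinary generating function has denominator 1 - 2z - 3z^2.
Iterating the recurrence: a_0,…,a_{12} = -2, -3, -12, -33, -102, -303, -912, -2733, -8202, -24603, -73812, -221433, -664302.

-664302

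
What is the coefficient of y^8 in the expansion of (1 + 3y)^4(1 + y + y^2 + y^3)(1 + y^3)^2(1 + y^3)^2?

(1 + 3y)^4 has coefficients 1,12,54,108,81 for degrees 0…4.
(1 + y + y^2 + y^3) has coefficients 1,1,1,1,0,0,0,0,0 for degrees 0…8.
Multiplying by (1 + y^3)^2 gives running coefficients 1,1,1,3,2,2,3,1,1 for degrees 0…8.
Finally multiplying by (1 + y^3)^2, the product of all factors after the first has coefficients 1,1,1,5,4,4,10,6,6 for degrees 0…8.
[y^8] = 1·6 + 12·6 + 54·10 + 108·4 + 81·4 = 1374.

1374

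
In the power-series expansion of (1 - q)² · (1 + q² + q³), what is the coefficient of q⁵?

(1 - q)² has coefficients 1,-2,1 for degrees 0…2.
(1 + q² + q³) has coefficients 1,0,1,1,0,0 for degrees 0…5.
[q⁵] = 1·0 − 2·0 + 1·1 = 1.

1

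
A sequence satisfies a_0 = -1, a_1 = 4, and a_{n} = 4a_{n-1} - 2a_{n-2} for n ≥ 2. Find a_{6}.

The ordinary generating function has denominator 1 - 4q + 2q^2.
Iterating the recurrence: a_0,…,a_{6} = -1, 4, 18, 64, 220, 752, 2568.

2568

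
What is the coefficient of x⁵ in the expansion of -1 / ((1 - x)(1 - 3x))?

-364

Partial fractions give a closed form: a_n = (1/2)·1^n + (-3/2)·3^n.
At n = 5: a_5 = -364.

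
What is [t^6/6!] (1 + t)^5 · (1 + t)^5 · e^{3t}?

The EGF product rule gives c_6 = Σ_{k_1+k_2+k_3=6} C(6; k_1,k_2,k_3) · ∏ g_i(k_i), where (1+t)^5 gives the falling factorial (5)_k; (1+t)^5 gives the falling factorial (5)_k; e^{3t} gives (3)^k.
g_1(k) for k = 0…6: 1, 5, 20, 60, 120, 120, 0.
g_2(k) for k = 0…6: 1, 5, 20, 60, 120, 120, 0.
g_3(k) for k = 0…6: 1, 3, 9, 27, 81, 243, 729.
First combine the last two factors: h(k) = Σ_j C(k,j)·g_2(j)·g_3(k−j) for k = 0…6: 1, 8, 59, 402, 2541, 14988, 83079.
c_6 = Σ_k C(6,k)·g_1(k)·h(6−k) = 1·1·83079 + 6·5·14988 + 15·20·2541 + 20·60·402 + 15·120·59 + 6·120·8 = 83079 + 449640 + 762300 + 482400 + 106200 + 5760 = 1889379.

1889379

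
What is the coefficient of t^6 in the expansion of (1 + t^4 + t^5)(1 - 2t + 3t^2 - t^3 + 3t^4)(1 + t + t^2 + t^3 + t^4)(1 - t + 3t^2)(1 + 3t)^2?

(1 + t^4 + t^5) has coefficients 1,0,0,0,1,1 for degrees 0…5.
(1 - 2t + 3t^2 - t^3 + 3t^4) has coefficients 1,-2,3,-1,3,0,0 for degrees 0…6.
Multiplying by (1 + t + t^2 + t^3 + t^4) gives running coefficients 1,-1,2,1,4,3,5 for degrees 0…6.
Multiplying by (1 - t + 3t^2) gives running coefficients 1,-2,6,-4,9,2,14 for degrees 0…6.
Finally multiplying by (1 + 3t)^2, the product of all factors after the first has coefficients 1,4,3,14,39,20,107 for degrees 0…6.
[t^6] = 1·107 + 1·3 + 1·4 = 114.

114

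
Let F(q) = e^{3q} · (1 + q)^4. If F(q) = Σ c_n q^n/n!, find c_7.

The EGF product rule gives c_7 = Σ_{k_1+k_2=7} C(7; k_1,k_2) · ∏ g_i(k_i), where e^{3q} gives (3)^k; (1+q)^4 gives the falling factorial (4)_k.
g_1(k) for k = 0…7: 1, 3, 9, 27, 81, 243, 729, 2187.
g_2(k) for k = 0…7: 1, 4, 12, 24, 24, 0, 0, 0.
c_7 = Σ_k C(7,k)·g_1(k)·g_2(7−k) = 35·27·24 + 35·81·24 + 21·243·12 + 7·729·4 + 1·2187·1 = 22680 + 68040 + 61236 + 20412 + 2187 = 174555.

174555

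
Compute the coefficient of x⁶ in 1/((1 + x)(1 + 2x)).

127

Partial fractions give a closed form: a_n = (-1)·(-1)^n + (2)·(-2)^n.
At n = 6: a_6 = 127.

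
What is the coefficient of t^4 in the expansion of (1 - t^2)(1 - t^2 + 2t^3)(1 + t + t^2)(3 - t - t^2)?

(1 - t^2) has coefficients 1,0,-1 for degrees 0…2.
(1 - t^2 + 2t^3) has coefficients 1,0,-1,2,0 for degrees 0…4.
Multiplying by (1 + t + t^2) gives running coefficients 1,1,0,1,1 for degrees 0…4.
Finally multiplying by (3 - t - t^2), the product of all factors after the first has coefficients 3,2,-2,2,2 for degrees 0…4.
[t^4] = 1·2 − 1·(-2) = 4.

4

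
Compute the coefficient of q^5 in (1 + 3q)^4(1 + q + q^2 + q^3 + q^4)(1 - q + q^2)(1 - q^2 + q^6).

(1 + 3q)^4 has coefficients 1,12,54,108,81 for degrees 0…4.
(1 + q + q^2 + q^3 + q^4) has coefficients 1,1,1,1,1,0 for degrees 0…5.
Multiplying by (1 - q + q^2) gives running coefficients 1,0,1,1,1,0 for degrees 0…5.
Finally multiplying by (1 - q^2 + q^6), the product of all factors after the first has coefficients 1,0,0,1,0,-1 for degrees 0…5.
[q^5] = 1·(-1) + 12·0 + 54·1 + 108·0 + 81·0 = 53.

53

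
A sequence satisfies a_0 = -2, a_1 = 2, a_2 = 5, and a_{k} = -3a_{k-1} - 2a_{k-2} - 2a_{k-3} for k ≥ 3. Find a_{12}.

The ordinary generating function has denominator 1 + 3q + 2q^2 + 2q^3.
Iterating the recurrence: a_0,…,a_{12} = -2, 2, 5, -15, 31, -73, 187, -477, 1203, -3029, 7635, -19253, 48547.

48547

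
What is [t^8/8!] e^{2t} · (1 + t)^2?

5888

The EGF product rule gives c_8 = Σ_{k_1+k_2=8} C(8; k_1,k_2) · ∏ g_i(k_i), where e^{2t} gives (2)^k; (1+t)^2 gives the falling factorial (2)_k.
g_1(k) for k = 0…8: 1, 2, 4, 8, 16, 32, 64, 128, 256.
g_2(k) for k = 0…8: 1, 2, 2, 0, 0, 0, 0, 0, 0.
c_8 = Σ_k C(8,k)·g_1(k)·g_2(8−k) = 28·64·2 + 8·128·2 + 1·256·1 = 3584 + 2048 + 256 = 5888.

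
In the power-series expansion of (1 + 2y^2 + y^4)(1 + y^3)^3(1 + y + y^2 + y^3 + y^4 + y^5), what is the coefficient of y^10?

(1 + 2y^2 + y^4) has coefficients 1,0,2,0,1 for degrees 0…4.
(1 + y^3)^3 has coefficients 1,0,0,3,0,0,3,0,0,1,0 for degrees 0…10.
Finally multiplying by (1 + y + y^2 + y^3 + y^4 + y^5), the product of all factors after the first has coefficients 1,1,1,4,4,4,6,6,6,4,4 for degrees 0…10.
[y^10] = 1·4 + 2·6 + 1·6 = 22.

22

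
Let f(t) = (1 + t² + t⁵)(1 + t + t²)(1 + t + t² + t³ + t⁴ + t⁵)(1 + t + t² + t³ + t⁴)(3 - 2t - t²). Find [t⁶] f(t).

21

(1 + t² + t⁵) has coefficients 1,0,1,0,0,1 for degrees 0…5.
(1 + t + t²) has coefficients 1,1,1,0,0,0,0 for degrees 0…6.
Multiplying by (1 + t + t² + t³ + t⁴ + t⁵) gives running coefficients 1,2,3,3,3,3,2 for degrees 0…6.
Multiplying by (1 + t + t² + t³ + t⁴) gives running coefficients 1,3,6,9,12,14,14 for degrees 0…6.
Finally multiplying by (3 - 2t - t²), the product of all factors after the first has coefficients 3,7,11,12,12,9,2 for degrees 0…6.
[t⁶] = 1·2 + 1·12 + 1·7 = 21.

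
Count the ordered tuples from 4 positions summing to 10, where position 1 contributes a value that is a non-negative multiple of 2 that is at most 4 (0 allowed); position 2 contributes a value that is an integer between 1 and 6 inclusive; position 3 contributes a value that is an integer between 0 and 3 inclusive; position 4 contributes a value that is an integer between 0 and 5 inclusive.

The generating function for the choices is (1 + t² + t⁴)·(t + t² + t³ + t⁴ + t⁵ + t⁶)·(1 + t + t² + t³)·(1 + t + t² + t³ + t⁴ + t⁵); the count is [t¹⁰].
(1 + t² + t⁴) has coefficients 1,0,1,0,1 for degrees 0…4.
(t + t² + t³ + t⁴ + t⁵ + t⁶) has coefficients 0,1,1,1,1,1,1,0,0,0,0 for degrees 0…10.
Multiplying by (1 + t + t² + t³) gives running coefficients 0,1,2,3,4,4,4,3,2,1,0 for degrees 0…10.
Finally multiplying by (1 + t + t² + t³ + t⁴ + t⁵), the product of all factors after the first has coefficients 0,1,3,6,10,14,18,20,20,18,14 for degrees 0…10.
[t¹⁰] = 1·14 + 1·20 + 1·18 = 52.

52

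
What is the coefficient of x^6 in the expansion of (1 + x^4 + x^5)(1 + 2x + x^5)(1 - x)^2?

-5

(1 + x^4 + x^5) has coefficients 1,0,0,0,1,1 for degrees 0…5.
(1 + 2x + x^5) has coefficients 1,2,0,0,0,1,0 for degrees 0…6.
Finally multiplying by (1 - x)^2, the product of all factors after the first has coefficients 1,0,-3,2,0,1,-2 for degrees 0…6.
[x^6] = 1·(-2) + 1·(-3) + 1·0 = -5.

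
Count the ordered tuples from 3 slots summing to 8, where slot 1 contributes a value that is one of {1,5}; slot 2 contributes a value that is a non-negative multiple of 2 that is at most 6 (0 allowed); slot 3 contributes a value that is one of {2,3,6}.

2

The generating function for the choices is (q + q^5)·(1 + q^2 + q^4 + q^6)·(q^2 + q^3 + q^6); the count is [q^8].
(q + q^5) has coefficients 0,1,0,0,0,1 for degrees 0…5.
(1 + q^2 + q^4 + q^6) has coefficients 1,0,1,0,1,0,1,0,0 for degrees 0…8.
Finally multiplying by (q^2 + q^3 + q^6), the product of all factors after the first has coefficients 0,0,1,1,1,1,2,1,2 for degrees 0…8.
[q^8] = 1·1 + 1·1 = 2.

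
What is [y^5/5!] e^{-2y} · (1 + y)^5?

The EGF product rule gives c_5 = Σ_{k_1+k_2=5} C(5; k_1,k_2) · ∏ g_i(k_i), where e^{-2y} gives (-2)^k; (1+y)^5 gives the falling factorial (5)_k.
g_1(k) for k = 0…5: 1, -2, 4, -8, 16, -32.
g_2(k) for k = 0…5: 1, 5, 20, 60, 120, 120.
c_5 = Σ_k C(5,k)·g_1(k)·g_2(5−k) = 1·1·120 + 5·(-2)·120 + 10·4·60 + 10·(-8)·20 + 5·16·5 + 1·(-32)·1 = 120 − 1200 + 2400 − 1600 + 400 − 32 = 88.

88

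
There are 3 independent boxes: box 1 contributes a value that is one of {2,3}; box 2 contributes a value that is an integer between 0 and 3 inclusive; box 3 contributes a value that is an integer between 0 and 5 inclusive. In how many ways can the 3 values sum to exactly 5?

The generating function for the choices is (q^2 + q^3)·(1 + q + q^2 + q^3)·(1 + q + q^2 + q^3 + q^4 + q^5); the count is [q^5].
(q^2 + q^3) has coefficients 0,0,1,1 for degrees 0…3.
(1 + q + q^2 + q^3) has coefficients 1,1,1,1,0,0 for degrees 0…5.
Finally multiplying by (1 + q + q^2 + q^3 + q^4 + q^5), the product of all factors after the first has coefficients 1,2,3,4,4,4 for degrees 0…5.
[q^5] = 1·4 + 1·3 = 7.

7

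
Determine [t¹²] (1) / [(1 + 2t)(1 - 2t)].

4096

The denominator gives the recurrence a_n = 4a_(n−2) for n ≥ 3; the numerator fixes a_0 = 1, a_1 = 0, a_2 = 4.
Iterating: 1, 0, 4, 0, 16, 0, 64, 0, 256, 0, 1024, 0, 4096, so a_12 = 4096.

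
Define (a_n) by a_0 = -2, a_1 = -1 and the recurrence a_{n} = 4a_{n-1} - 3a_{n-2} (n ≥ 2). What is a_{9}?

The ordinary generating function has denominator 1 - 4x + 3x^2.
Iterating the recurrence: a_0,…,a_{9} = -2, -1, 2, 11, 38, 119, 362, 1091, 3278, 9839.

9839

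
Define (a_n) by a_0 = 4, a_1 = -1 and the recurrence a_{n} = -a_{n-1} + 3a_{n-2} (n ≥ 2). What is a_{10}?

7255

The ordinary generating function has denominator 1 + t - 3t^2.
Iterating the recurrence: a_0,…,a_{10} = 4, -1, 13, -16, 55, -103, 268, -577, 1381, -3112, 7255.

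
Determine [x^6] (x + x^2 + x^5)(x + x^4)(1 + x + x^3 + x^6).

4

(x + x^2 + x^5) has coefficients 0,1,1,0,0,1 for degrees 0…5.
(x + x^4) has coefficients 0,1,0,0,1,0,0 for degrees 0…6.
Finally multiplying by (1 + x + x^3 + x^6), the product of all factors after the first has coefficients 0,1,1,0,2,1,0 for degrees 0…6.
[x^6] = 1·1 + 1·2 + 1·1 = 4.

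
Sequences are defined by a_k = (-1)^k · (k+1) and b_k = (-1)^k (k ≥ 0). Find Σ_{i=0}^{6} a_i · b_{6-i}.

28

Write out a_i and b_{6-i} for i = 0,…,6 and sum the products.
Σ = 1·1 − 2·(-1) + 3·1 − 4·(-1) + 5·1 − 6·(-1) + 7·1 = 28.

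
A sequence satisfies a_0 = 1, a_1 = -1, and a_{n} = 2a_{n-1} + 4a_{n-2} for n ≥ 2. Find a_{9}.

2048

The ordinary generating function has denominator 1 - 2x - 4x^2.
Iterating the recurrence: a_0,…,a_{9} = 1, -1, 2, 0, 8, 16, 64, 192, 640, 2048.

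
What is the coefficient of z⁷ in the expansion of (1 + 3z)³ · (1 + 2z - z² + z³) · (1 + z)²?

(1 + 3z)³ has coefficients 1,9,27,27 for degrees 0…3.
(1 + 2z - z² + z³) has coefficients 1,2,-1,1,0,0,0,0 for degrees 0…7.
Finally multiplying by (1 + z)², the product of all factors after the first has coefficients 1,4,4,1,1,1,0,0 for degrees 0…7.
[z⁷] = 1·0 + 9·0 + 27·1 + 27·1 = 54.

54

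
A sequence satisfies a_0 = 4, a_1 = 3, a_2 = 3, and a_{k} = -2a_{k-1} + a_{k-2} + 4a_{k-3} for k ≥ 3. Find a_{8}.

The ordinary generating function has denominator 1 + 2t - t^2 - 4t^3.
Iterating the recurrence: a_0,…,a_{8} = 4, 3, 3, 13, -11, 47, -53, 109, -83.

-83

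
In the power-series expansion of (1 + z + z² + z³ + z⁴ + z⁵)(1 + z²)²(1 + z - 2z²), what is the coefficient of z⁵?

2

(1 + z + z² + z³ + z⁴ + z⁵) has coefficients 1,1,1,1,1,1 for degrees 0…5.
(1 + z²)² has coefficients 1,0,2,0,1,0 for degrees 0…5.
Finally multiplying by (1 + z - 2z²), the product of all factors after the first has coefficients 1,1,0,2,-3,1 for degrees 0…5.
[z⁵] = 1·1 + 1·(-3) + 1·2 + 1·0 + 1·1 + 1·1 = 2.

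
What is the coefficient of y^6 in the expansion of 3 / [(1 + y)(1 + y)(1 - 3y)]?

1236

The denominator gives the recurrence a_n = a_(n−1) + 5a_(n−2) + 3a_(n−3) for n ≥ 3; the numerator fixes a_0 = 3, a_1 = 3, a_2 = 18.
Iterating: 3, 3, 18, 42, 141, 405, 1236, so a_6 = 1236.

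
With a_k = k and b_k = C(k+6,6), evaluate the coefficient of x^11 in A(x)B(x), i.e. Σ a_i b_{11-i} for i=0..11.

43758

The convolution is the x^11 coefficient of A(x)B(x).
Σ = 0·12376 + 1·8008 + 2·5005 + 3·3003 + 4·1716 + 5·924 + 6·462 + 7·210 + 8·84 + 9·28 + 10·7 + 11·1 = 43758.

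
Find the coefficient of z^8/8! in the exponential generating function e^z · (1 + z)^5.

19081

The EGF product rule gives c_8 = Σ_{k_1+k_2=8} C(8; k_1,k_2) · ∏ g_i(k_i), where e^z gives (1)^k; (1+z)^5 gives the falling factorial (5)_k.
g_1(k) for k = 0…8: 1, 1, 1, 1, 1, 1, 1, 1, 1.
g_2(k) for k = 0…8: 1, 5, 20, 60, 120, 120, 0, 0, 0.
c_8 = Σ_k C(8,k)·g_1(k)·g_2(8−k) = 56·1·120 + 70·1·120 + 56·1·60 + 28·1·20 + 8·1·5 + 1·1·1 = 6720 + 8400 + 3360 + 560 + 40 + 1 = 19081.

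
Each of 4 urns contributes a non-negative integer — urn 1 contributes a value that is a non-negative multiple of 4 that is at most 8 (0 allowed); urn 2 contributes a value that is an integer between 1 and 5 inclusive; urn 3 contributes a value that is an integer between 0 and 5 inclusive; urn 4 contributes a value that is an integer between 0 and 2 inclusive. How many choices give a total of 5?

13

The generating function for the choices is (1 + t^4 + t^8)·(t + t^2 + t^3 + t^4 + t^5)·(1 + t + t^2 + t^3 + t^4 + t^5)·(1 + t + t^2); the count is [t^5].
(1 + t^4 + t^8) has coefficients 1,0,0,0,1,0 for degrees 0…5.
(t + t^2 + t^3 + t^4 + t^5) has coefficients 0,1,1,1,1,1 for degrees 0…5.
Multiplying by (1 + t + t^2 + t^3 + t^4 + t^5) gives running coefficients 0,1,2,3,4,5 for degrees 0…5.
Finally multiplying by (1 + t + t^2), the product of all factors after the first has coefficients 0,1,3,6,9,12 for degrees 0…5.
[t^5] = 1·12 + 1·1 = 13.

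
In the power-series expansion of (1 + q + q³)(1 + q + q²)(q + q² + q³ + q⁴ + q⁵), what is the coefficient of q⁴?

(1 + q + q³) has coefficients 1,1,0,1 for degrees 0…3.
(1 + q + q²) has coefficients 1,1,1,0,0 for degrees 0…4.
Finally multiplying by (q + q² + q³ + q⁴ + q⁵), the product of all factors after the first has coefficients 0,1,2,3,3 for degrees 0…4.
[q⁴] = 1·3 + 1·3 + 1·1 = 7.

7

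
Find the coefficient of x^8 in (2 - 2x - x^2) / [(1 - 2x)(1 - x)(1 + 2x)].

Partial fractions give a closed form: a_n = (3/4)·2^n + (1/3)·1^n + (11/12)·(-2)^n.
At n = 8: a_8 = 427.

427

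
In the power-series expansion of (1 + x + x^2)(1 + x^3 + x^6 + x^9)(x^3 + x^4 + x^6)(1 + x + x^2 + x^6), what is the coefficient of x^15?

11

(1 + x + x^2) has coefficients 1,1,1 for degrees 0…2.
(1 + x^3 + x^6 + x^9) has coefficients 1,0,0,1,0,0,1,0,0,1,0,0,0,0,0,0 for degrees 0…15.
Multiplying by (x^3 + x^4 + x^6) gives running coefficients 0,0,0,1,1,0,2,1,0,2,1,0,2,1,0,1 for degrees 0…15.
Finally multiplying by (1 + x + x^2 + x^6), the product of all factors after the first has coefficients 0,0,0,1,2,2,3,3,3,4,4,3,5,4,3,4 for degrees 0…15.
[x^15] = 1·4 + 1·3 + 1·4 = 11.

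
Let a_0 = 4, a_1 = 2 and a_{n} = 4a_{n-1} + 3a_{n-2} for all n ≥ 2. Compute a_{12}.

87547316

The ordinary generating function has denominator 1 - 4q - 3q^2.
Iterating the recurrence: a_0,…,a_{12} = 4, 2, 20, 86, 404, 1874, 8708, 40454, 187940, 873122, 4056308, 18844598, 87547316.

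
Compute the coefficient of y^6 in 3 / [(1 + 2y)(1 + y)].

The denominator gives the recurrence a_n = −3a_(n−1) − 2a_(n−2) for n ≥ 2; the numerator fixes a_0 = 3, a_1 = -9.
Iterating: 3, -9, 21, -45, 93, -189, 381, so a_6 = 381.

381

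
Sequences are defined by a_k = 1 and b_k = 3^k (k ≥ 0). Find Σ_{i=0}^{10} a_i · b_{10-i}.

The convolution is the t^10 coefficient of A(t)B(t).
Σ = 1·59049 + 1·19683 + 1·6561 + 1·2187 + 1·729 + 1·243 + 1·81 + 1·27 + 1·9 + 1·3 + 1·1 = 88573.

88573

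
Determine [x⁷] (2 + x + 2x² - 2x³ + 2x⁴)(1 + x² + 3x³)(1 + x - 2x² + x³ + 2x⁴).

(2 + x + 2x² - 2x³ + 2x⁴) has coefficients 2,1,2,-2,2 for degrees 0…4.
(1 + x² + 3x³) has coefficients 1,0,1,3,0,0,0,0 for degrees 0…7.
Finally multiplying by (1 + x - 2x² + x³ + 2x⁴), the product of all factors after the first has coefficients 1,1,-1,5,3,-5,5,6 for degrees 0…7.
[x⁷] = 2·6 + 1·5 + 2·(-5) − 2·3 + 2·5 = 11.

11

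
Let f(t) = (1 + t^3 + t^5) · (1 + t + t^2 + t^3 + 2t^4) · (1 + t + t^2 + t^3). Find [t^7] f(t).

10

(1 + t^3 + t^5) has coefficients 1,0,0,1,0,1 for degrees 0…5.
(1 + t + t^2 + t^3 + 2t^4) has coefficients 1,1,1,1,2,0,0,0 for degrees 0…7.
Finally multiplying by (1 + t + t^2 + t^3), the product of all factors after the first has coefficients 1,2,3,4,5,4,3,2 for degrees 0…7.
[t^7] = 1·2 + 1·5 + 1·3 = 10.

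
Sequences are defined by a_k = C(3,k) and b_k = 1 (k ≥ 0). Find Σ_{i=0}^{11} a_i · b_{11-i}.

8

This is [x^11] in the product of the two ordinary generating functions.
Σ = 1·1 + 3·1 + 3·1 + 1·1 + 0·1 + 0·1 + 0·1 + 0·1 + 0·1 + 0·1 + 0·1 + 0·1 = 8.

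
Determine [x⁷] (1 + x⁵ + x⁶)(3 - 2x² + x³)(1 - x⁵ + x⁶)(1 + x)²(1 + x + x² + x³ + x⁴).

(1 + x⁵ + x⁶) has coefficients 1,0,0,0,0,1,1 for degrees 0…6.
(3 - 2x² + x³) has coefficients 3,0,-2,1,0,0,0,0 for degrees 0…7.
Multiplying by (1 - x⁵ + x⁶) gives running coefficients 3,0,-2,1,0,-3,3,2 for degrees 0…7.
Multiplying by (1 + x)² gives running coefficients 3,6,1,-3,0,-2,-3,5 for degrees 0…7.
Finally multiplying by (1 + x + x² + x³ + x⁴), the product of all factors after the first has coefficients 3,9,10,7,7,2,-7,-3 for degrees 0…7.
[x⁷] = 1·(-3) + 1·10 + 1·9 = 16.

16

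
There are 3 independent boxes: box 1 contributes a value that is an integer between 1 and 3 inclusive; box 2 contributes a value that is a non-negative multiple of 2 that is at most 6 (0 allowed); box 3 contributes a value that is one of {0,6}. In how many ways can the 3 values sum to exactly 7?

3

The generating function for the choices is (y + y^2 + y^3)·(1 + y^2 + y^4 + y^6)·(1 + y^6); the count is [y^7].
(y + y^2 + y^3) has coefficients 0,1,1,1 for degrees 0…3.
(1 + y^2 + y^4 + y^6) has coefficients 1,0,1,0,1,0,1,0 for degrees 0…7.
Finally multiplying by (1 + y^6), the product of all factors after the first has coefficients 1,0,1,0,1,0,2,0 for degrees 0…7.
[y^7] = 1·2 + 1·0 + 1·1 = 3.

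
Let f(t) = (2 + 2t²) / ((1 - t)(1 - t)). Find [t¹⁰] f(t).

40

The denominator gives the recurrence a_n = 2a_(n−1) − a_(n−2) for n ≥ 3; the numerator fixes a_0 = 2, a_1 = 4, a_2 = 8.
Iterating: 2, 4, 8, 12, 16, 20, 24, 28, 32, 36, 40, so a_10 = 40.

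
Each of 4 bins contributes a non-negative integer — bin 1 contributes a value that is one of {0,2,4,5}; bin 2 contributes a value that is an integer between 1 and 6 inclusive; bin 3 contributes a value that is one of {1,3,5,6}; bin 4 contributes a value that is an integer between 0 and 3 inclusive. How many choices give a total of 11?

The generating function for the choices is (1 + q² + q⁴ + q⁵)·(q + q² + q³ + q⁴ + q⁵ + q⁶)·(q + q³ + q⁵ + q⁶)·(1 + q + q² + q³); the count is [q¹¹].
(1 + q² + q⁴ + q⁵) has coefficients 1,0,1,0,1,1 for degrees 0…5.
(q + q² + q³ + q⁴ + q⁵ + q⁶) has coefficients 0,1,1,1,1,1,1,0,0,0,0,0 for degrees 0…11.
Multiplying by (q + q³ + q⁵ + q⁶) gives running coefficients 0,0,1,1,2,2,3,4,3,3,2,2 for degrees 0…11.
Finally multiplying by (1 + q + q² + q³), the product of all factors after the first has coefficients 0,0,1,2,4,6,8,11,12,13,12,10 for degrees 0…11.
[q¹¹] = 1·10 + 1·13 + 1·11 + 1·8 = 42.

42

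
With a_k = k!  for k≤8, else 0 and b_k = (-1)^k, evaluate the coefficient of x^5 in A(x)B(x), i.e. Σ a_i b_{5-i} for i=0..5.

100

The convolution is the x^5 coefficient of A(x)B(x).
Σ = 1·(-1) + 1·1 + 2·(-1) + 6·1 + 24·(-1) + 120·1 = 100.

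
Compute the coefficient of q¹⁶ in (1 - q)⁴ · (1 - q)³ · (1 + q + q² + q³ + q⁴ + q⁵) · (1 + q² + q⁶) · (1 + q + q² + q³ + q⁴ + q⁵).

(1 - q)⁴ has coefficients 1,-4,6,-4,1 for degrees 0…4.
(1 - q)³ has coefficients 1,-3,3,-1,0,0,0,0,0,0,0,0,0,0,0,0,0 for degrees 0…16.
Multiplying by (1 + q + q² + q³ + q⁴ + q⁵) gives running coefficients 1,-2,1,0,0,0,-1,2,-1,0,0,0,0,0,0,0,0 for degrees 0…16.
Multiplying by (1 + q² + q⁶) gives running coefficients 1,-2,2,-2,1,0,0,0,-1,2,-1,0,-1,2,-1,0,0 for degrees 0…16.
Finally multiplying by (1 + q + q² + q³ + q⁴ + q⁵), the product of all factors after the first has coefficients 1,-1,1,-1,0,0,-1,1,-2,2,0,0,-1,1,1,-1,0 for degrees 0…16.
[q¹⁶] = 1·0 − 4·(-1) + 6·1 − 4·1 + 1·(-1) = 5.

5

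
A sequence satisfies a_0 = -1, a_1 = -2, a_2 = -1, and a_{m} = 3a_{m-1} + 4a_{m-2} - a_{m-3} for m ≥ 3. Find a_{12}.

-1991661

The ordinary generating function has denominator 1 - 3z - 4z^2 + z^3.
Iterating the recurrence: a_0,…,a_{12} = -1, -2, -1, -10, -32, -135, -523, -2077, -8188, -32349, -127722, -504374, -1991661.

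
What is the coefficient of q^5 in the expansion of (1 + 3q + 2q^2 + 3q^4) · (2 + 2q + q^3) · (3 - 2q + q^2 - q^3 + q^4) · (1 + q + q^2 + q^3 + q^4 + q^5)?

(1 + 3q + 2q^2 + 3q^4) has coefficients 1,3,2,0,3 for degrees 0…4.
(2 + 2q + q^3) has coefficients 2,2,0,1,0,0 for degrees 0…5.
Multiplying by (3 - 2q + q^2 - q^3 + q^4) gives running coefficients 6,2,-2,3,-2,3 for degrees 0…5.
Finally multiplying by (1 + q + q^2 + q^3 + q^4 + q^5), the product of all factors after the first has coefficients 6,8,6,9,7,10 for degrees 0…5.
[q^5] = 1·10 + 3·7 + 2·9 + 3·8 = 73.

73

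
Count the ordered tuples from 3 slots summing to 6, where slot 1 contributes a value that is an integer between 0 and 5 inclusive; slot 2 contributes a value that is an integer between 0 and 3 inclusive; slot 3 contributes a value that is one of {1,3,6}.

The generating function for the choices is (1 + y + y² + y³ + y⁴ + y⁵)·(1 + y + y² + y³)·(y + y³ + y⁶); the count is [y⁶].
(1 + y + y² + y³ + y⁴ + y⁵) has coefficients 1,1,1,1,1,1 for degrees 0…5.
(1 + y + y² + y³) has coefficients 1,1,1,1,0,0,0 for degrees 0…6.
Finally multiplying by (y + y³ + y⁶), the product of all factors after the first has coefficients 0,1,1,2,2,1,2 for degrees 0…6.
[y⁶] = 1·2 + 1·1 + 1·2 + 1·2 + 1·1 + 1·1 = 9.

9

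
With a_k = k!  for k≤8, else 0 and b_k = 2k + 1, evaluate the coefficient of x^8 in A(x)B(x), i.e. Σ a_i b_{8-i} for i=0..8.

60220

Write out a_i and b_{8-i} for i = 0,…,8 and sum the products.
Σ = 1·17 + 1·15 + 2·13 + 6·11 + 24·9 + 120·7 + 720·5 + 5040·3 + 40320·1 = 60220.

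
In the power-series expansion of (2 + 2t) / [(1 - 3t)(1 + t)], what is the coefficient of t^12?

1062882

Partial fractions give a closed form: a_n = (2)·3^n.
At n = 12: a_12 = 1062882.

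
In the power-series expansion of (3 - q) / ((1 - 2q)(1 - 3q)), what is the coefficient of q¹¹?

1406936

Partial fractions give a closed form: a_n = (-5)·2^n + (8)·3^n.
At n = 11: a_11 = 1406936.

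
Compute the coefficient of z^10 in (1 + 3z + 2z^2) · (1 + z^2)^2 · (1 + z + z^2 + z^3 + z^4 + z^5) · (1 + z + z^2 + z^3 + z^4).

74

(1 + 3z + 2z^2) has coefficients 1,3,2 for degrees 0…2.
(1 + z^2)^2 has coefficients 1,0,2,0,1,0,0,0,0,0,0 for degrees 0…10.
Multiplying by (1 + z + z^2 + z^3 + z^4 + z^5) gives running coefficients 1,1,3,3,4,4,3,3,1,1,0 for degrees 0…10.
Finally multiplying by (1 + z + z^2 + z^3 + z^4), the product of all factors after the first has coefficients 1,2,5,8,12,15,17,17,15,12,8 for degrees 0…10.
[z^10] = 1·8 + 3·12 + 2·15 = 74.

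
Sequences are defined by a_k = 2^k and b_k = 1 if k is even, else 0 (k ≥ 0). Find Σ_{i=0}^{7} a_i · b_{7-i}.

The convolution is the x^7 coefficient of A(x)B(x).
Σ = 1·0 + 2·1 + 4·0 + 8·1 + 16·0 + 32·1 + 64·0 + 128·1 = 170.

170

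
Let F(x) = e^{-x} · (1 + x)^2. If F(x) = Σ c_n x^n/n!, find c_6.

19

The EGF product rule gives c_6 = Σ_{k_1+k_2=6} C(6; k_1,k_2) · ∏ g_i(k_i), where e^{-x} gives (-1)^k; (1+x)^2 gives the falling factorial (2)_k.
g_1(k) for k = 0…6: 1, -1, 1, -1, 1, -1, 1.
g_2(k) for k = 0…6: 1, 2, 2, 0, 0, 0, 0.
c_6 = Σ_k C(6,k)·g_1(k)·g_2(6−k) = 15·1·2 + 6·(-1)·2 + 1·1·1 = 30 − 12 + 1 = 19.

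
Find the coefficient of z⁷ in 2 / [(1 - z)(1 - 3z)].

Partial fractions give a closed form: a_n = (-1)·1^n + (3)·3^n.
At n = 7: a_7 = 6560.

6560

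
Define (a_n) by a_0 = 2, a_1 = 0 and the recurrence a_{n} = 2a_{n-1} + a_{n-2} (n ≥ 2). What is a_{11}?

The ordinary generating function has denominator 1 - 2t - t^2.
Iterating the recurrence: a_0,…,a_{11} = 2, 0, 2, 4, 10, 24, 58, 140, 338, 816, 1970, 4756.

4756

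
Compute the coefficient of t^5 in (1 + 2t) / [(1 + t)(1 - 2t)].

43

Partial fractions give a closed form: a_n = (-1/3)·(-1)^n + (4/3)·2^n.
At n = 5: a_5 = 43.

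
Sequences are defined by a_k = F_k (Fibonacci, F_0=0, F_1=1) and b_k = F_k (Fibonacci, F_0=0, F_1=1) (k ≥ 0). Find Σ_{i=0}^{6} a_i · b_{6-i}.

Write out a_i and b_{6-i} for i = 0,…,6 and sum the products.
Σ = 0·8 + 1·5 + 1·3 + 2·2 + 3·1 + 5·1 + 8·0 = 20.

20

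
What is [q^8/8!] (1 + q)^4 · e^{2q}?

The EGF product rule gives c_8 = Σ_{k_1+k_2=8} C(8; k_1,k_2) · ∏ g_i(k_i), where (1+q)^4 gives the falling factorial (4)_k; e^{2q} gives (2)^k.
g_1(k) for k = 0…8: 1, 4, 12, 24, 24, 0, 0, 0, 0.
g_2(k) for k = 0…8: 1, 2, 4, 8, 16, 32, 64, 128, 256.
c_8 = Σ_k C(8,k)·g_1(k)·g_2(8−k) = 1·1·256 + 8·4·128 + 28·12·64 + 56·24·32 + 70·24·16 = 256 + 4096 + 21504 + 43008 + 26880 = 95744.

95744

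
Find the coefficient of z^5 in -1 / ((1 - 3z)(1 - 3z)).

The denominator gives the recurrence a_n = 6a_(n−1) − 9a_(n−2) for n ≥ 2; the numerator fixes a_0 = -1, a_1 = -6.
Iterating: -1, -6, -27, -108, -405, -1458, so a_5 = -1458.

-1458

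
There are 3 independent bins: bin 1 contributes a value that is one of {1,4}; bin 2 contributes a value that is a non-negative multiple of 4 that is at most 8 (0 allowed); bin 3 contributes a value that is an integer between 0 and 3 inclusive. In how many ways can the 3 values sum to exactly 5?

2

The generating function for the choices is (y + y⁴)·(1 + y⁴ + y⁸)·(1 + y + y² + y³); the count is [y⁵].
(y + y⁴) has coefficients 0,1,0,0,1 for degrees 0…4.
(1 + y⁴ + y⁸) has coefficients 1,0,0,0,1,0 for degrees 0…5.
Finally multiplying by (1 + y + y² + y³), the product of all factors after the first has coefficients 1,1,1,1,1,1 for degrees 0…5.
[y⁵] = 1·1 + 1·1 = 2.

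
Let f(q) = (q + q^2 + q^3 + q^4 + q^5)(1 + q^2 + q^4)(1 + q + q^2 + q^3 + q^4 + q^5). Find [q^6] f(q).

11

(q + q^2 + q^3 + q^4 + q^5) has coefficients 0,1,1,1,1,1 for degrees 0…5.
(1 + q^2 + q^4) has coefficients 1,0,1,0,1,0,0 for degrees 0…6.
Finally multiplying by (1 + q + q^2 + q^3 + q^4 + q^5), the product of all factors after the first has coefficients 1,1,2,2,3,3,2 for degrees 0…6.
[q^6] = 1·3 + 1·3 + 1·2 + 1·2 + 1·1 = 11.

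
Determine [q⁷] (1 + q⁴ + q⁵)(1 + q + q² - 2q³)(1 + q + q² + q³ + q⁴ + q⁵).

(1 + q⁴ + q⁵) has coefficients 1,0,0,0,1,1 for degrees 0…5.
(1 + q + q² - 2q³) has coefficients 1,1,1,-2,0,0,0,0 for degrees 0…7.
Finally multiplying by (1 + q + q² + q³ + q⁴ + q⁵), the product of all factors after the first has coefficients 1,2,3,1,1,1,0,-1 for degrees 0…7.
[q⁷] = 1·(-1) + 1·1 + 1·3 = 3.

3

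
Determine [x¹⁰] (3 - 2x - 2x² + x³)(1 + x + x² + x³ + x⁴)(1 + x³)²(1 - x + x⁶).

(3 - 2x - 2x² + x³) has coefficients 3,-2,-2,1 for degrees 0…3.
(1 + x + x² + x³ + x⁴) has coefficients 1,1,1,1,1,0,0,0,0,0,0 for degrees 0…10.
Multiplying by (1 + x³)² gives running coefficients 1,1,1,3,3,2,3,3,1,1,1 for degrees 0…10.
Finally multiplying by (1 - x + x⁶), the product of all factors after the first has coefficients 1,0,0,2,0,-1,2,1,-1,3,3 for degrees 0…10.
[x¹⁰] = 3·3 − 2·3 − 2·(-1) + 1·1 = 6.

6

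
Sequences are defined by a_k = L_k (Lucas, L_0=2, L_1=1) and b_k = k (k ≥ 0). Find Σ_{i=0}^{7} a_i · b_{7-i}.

112

The convolution is the t^7 coefficient of A(t)B(t).
Σ = 2·7 + 1·6 + 3·5 + 4·4 + 7·3 + 11·2 + 18·1 + 29·0 = 112.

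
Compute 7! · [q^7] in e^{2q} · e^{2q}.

The EGF product rule gives c_7 = Σ_{k_1+k_2=7} C(7; k_1,k_2) · ∏ g_i(k_i), where e^{2q} gives (2)^k; e^{2q} gives (2)^k.
g_1(k) for k = 0…7: 1, 2, 4, 8, 16, 32, 64, 128.
g_2(k) for k = 0…7: 1, 2, 4, 8, 16, 32, 64, 128.
c_7 = Σ_k C(7,k)·g_1(k)·g_2(7−k) = 1·1·128 + 7·2·64 + 21·4·32 + 35·8·16 + 35·16·8 + 21·32·4 + 7·64·2 + 1·128·1 = 128 + 896 + 2688 + 4480 + 4480 + 2688 + 896 + 128 = 16384.

16384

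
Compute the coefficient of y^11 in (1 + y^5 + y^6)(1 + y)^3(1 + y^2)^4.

45

(1 + y^5 + y^6) has coefficients 1,0,0,0,0,1,1 for degrees 0…6.
(1 + y)^3 has coefficients 1,3,3,1,0,0,0,0,0,0,0,0 for degrees 0…11.
Finally multiplying by (1 + y^2)^4, the product of all factors after the first has coefficients 1,3,7,13,18,22,22,18,13,7,3,1 for degrees 0…11.
[y^11] = 1·1 + 1·22 + 1·22 = 45.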